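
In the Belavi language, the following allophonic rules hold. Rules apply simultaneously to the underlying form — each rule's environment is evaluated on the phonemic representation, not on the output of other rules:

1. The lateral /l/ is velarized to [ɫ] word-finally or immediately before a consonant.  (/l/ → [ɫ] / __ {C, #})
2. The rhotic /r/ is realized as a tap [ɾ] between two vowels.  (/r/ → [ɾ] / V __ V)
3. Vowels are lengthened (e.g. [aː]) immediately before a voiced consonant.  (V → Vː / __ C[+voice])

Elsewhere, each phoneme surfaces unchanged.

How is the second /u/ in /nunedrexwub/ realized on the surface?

/u/ (between /w/ and /b/): before a voiced consonant, so rule 3 applies → [uː].

[uː]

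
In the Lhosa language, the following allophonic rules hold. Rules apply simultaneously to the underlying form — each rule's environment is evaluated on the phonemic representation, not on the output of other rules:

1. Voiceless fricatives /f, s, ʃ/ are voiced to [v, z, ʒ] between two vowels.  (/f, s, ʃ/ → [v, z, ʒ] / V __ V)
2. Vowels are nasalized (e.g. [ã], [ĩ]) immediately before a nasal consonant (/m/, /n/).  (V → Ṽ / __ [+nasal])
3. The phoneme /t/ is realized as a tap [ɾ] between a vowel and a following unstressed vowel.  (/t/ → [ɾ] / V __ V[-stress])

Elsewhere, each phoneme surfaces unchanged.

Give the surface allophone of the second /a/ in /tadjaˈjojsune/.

/a/ (between /j/ and /j/) is in the target of rule 2 but the environment (before a nasal consonant) is not met → [a].

[a]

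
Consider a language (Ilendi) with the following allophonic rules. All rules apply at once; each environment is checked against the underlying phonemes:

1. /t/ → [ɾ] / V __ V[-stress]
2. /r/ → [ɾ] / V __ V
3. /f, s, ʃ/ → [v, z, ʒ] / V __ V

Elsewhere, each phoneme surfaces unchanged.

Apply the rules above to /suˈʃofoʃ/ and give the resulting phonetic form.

/s/ (word-initial) is in the target of rule 3 but the environment (between two vowels) is not met → [s].
/ʃ/ (between /u/ and /o/) occurs between two vowels → [ʒ] by rule 3.
/f/ (between /o/ and /o/) occurs between two vowels → [v] by rule 3.
/ʃ/ (word-final): rule 3 targets it, but not between two vowels → unchanged [ʃ].

[suˈʒovoʃ]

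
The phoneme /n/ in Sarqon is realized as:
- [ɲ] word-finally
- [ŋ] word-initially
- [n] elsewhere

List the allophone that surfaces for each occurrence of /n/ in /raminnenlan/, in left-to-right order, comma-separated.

Occurrence 1 (position 5): no conditioning environment matches → elsewhere allophone [n].
Occurrence 2 (position 6): no conditioning environment matches → elsewhere allophone [n].
Occurrence 3 (position 8): no conditioning environment matches → elsewhere allophone [n].
Occurrence 4 (position 11): word-finally → [ɲ].

[n], [n], [n], [ɲ]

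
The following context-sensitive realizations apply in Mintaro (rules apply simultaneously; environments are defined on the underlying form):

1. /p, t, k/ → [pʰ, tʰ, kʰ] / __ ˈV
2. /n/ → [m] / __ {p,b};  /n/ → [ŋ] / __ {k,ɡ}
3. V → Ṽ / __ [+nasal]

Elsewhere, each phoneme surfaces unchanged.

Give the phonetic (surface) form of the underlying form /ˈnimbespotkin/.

/n/ — word-initial; rule 2 does not apply here → [n].
/i/ (between /n/ and /m/): before a nasal consonant, so rule 3 applies → [ĩ].
/e/ (between /b/ and /s/) fails the environment for rule 3, so it stays [e].
/p/ — between /s/ and /o/; rule 1 does not apply here → [p].
/o/ — between /p/ and /t/; rule 3 does not apply here → [o].
/t/ (between /o/ and /k/): rule 1 targets it, but not immediately before a stressed vowel → unchanged [t].
/k/ — between /t/ and /i/; rule 1 does not apply here → [k].
/i/ — between /k/ and /n/, before a nasal consonant — surfaces as [ĩ] (rule 3).
/n/ — word-final; rule 2 does not apply here → [n].

[ˈnĩmbespotkĩn]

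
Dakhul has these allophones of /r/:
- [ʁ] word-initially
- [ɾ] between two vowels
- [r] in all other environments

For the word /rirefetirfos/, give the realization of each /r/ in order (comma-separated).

[ʁ], [ɾ], [r]

Occurrence 1 (position 1): word-initially → [ʁ].
Occurrence 2 (position 3): between two vowels → [ɾ].
Occurrence 3 (position 9): no conditioning environment matches → elsewhere allophone [r].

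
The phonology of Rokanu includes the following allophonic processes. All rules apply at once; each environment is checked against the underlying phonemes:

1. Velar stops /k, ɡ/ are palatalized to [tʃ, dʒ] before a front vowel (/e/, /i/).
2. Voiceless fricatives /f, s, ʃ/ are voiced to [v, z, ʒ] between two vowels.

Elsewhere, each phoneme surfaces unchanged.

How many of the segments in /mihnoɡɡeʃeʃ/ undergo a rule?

2

Segments that undergo a rule: /ɡ/ → [dʒ] (rule 1); /ʃ/ → [ʒ] (rule 2).
All other segments surface unchanged.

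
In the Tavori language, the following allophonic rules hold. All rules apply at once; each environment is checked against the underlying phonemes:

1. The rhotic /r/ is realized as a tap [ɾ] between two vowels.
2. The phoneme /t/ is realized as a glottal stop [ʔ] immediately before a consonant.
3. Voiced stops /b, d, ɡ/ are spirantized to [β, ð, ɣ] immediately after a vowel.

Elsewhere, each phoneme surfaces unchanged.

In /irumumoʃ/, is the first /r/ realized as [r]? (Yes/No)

/r/ (between /i/ and /u/) occurs between two vowels → [ɾ] by rule 1.
The actual realization is [ɾ], not [r].

No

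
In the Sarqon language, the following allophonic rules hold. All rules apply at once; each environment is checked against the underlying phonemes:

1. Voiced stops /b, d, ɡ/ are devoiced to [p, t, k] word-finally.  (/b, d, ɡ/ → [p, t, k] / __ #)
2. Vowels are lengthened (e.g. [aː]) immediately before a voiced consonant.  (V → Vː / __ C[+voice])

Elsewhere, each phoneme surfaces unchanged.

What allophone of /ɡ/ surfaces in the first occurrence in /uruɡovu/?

/ɡ/ — between /u/ and /o/; rule 1 does not apply here → [ɡ].

[ɡ]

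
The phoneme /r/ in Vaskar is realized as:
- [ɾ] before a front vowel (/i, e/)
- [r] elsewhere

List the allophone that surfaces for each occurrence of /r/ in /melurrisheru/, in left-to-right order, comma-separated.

[r], [ɾ], [r]

Occurrence 1 (position 5): no conditioning environment matches → elsewhere allophone [r].
Occurrence 2 (position 6): before a front vowel (/i, e/) → [ɾ].
Occurrence 3 (position 11): no conditioning environment matches → elsewhere allophone [r].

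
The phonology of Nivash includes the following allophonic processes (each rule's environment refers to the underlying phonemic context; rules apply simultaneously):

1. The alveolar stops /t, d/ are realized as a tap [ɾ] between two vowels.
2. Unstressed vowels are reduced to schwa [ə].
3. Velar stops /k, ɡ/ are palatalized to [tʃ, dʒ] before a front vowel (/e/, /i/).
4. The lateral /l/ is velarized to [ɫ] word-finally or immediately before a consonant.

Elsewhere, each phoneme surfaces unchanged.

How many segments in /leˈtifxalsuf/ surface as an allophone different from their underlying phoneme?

Segments that undergo a rule: /e/ → [ə] (rule 2); /t/ → [ɾ] (rule 1); /a/ → [ə] (rule 2); /l/ → [ɫ] (rule 4); /u/ → [ə] (rule 2).
All other segments surface unchanged.

5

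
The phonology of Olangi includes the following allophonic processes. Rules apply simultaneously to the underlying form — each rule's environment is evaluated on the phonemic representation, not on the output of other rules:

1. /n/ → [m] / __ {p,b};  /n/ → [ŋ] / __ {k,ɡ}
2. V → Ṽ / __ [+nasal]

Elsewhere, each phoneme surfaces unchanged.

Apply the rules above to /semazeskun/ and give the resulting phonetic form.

/s/ (word-initial): no rule targets it → [s].
Rule 2 applies to /e/ (between /s/ and /m/: before a nasal consonant) → [ẽ].
/m/ — not in any rule's target class → [m].
/a/ (between /m/ and /z/) is in the target of rule 2 but the environment (before a nasal consonant) is not met → [a].
/z/ stays [z].
/e/ (between /z/ and /s/) is in the target of rule 2 but the environment (before a nasal consonant) is not met → [e].
/s/ — not in any rule's target class → [s].
/k/ stays [k].
/u/ (between /k/ and /n/) occurs before a nasal consonant → [ũ] by rule 2.
/n/ (word-final): rule 1 targets it, but not before a labial or velar stop → unchanged [n].

[sẽmazeskũn]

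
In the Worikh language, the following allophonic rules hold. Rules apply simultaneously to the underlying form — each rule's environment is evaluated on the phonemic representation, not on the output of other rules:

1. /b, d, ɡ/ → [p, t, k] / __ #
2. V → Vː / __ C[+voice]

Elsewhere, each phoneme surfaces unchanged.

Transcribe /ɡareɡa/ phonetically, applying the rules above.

[ɡaːreːɡa]

/ɡ/ (word-initial) is in the target of rule 1 but the environment (word-finally) is not met → [ɡ].
/a/ (between /ɡ/ and /r/) occurs before a voiced consonant → [aː] by rule 2.
/r/ (between /a/ and /e/): no rule targets it → [r].
/e/ (between /r/ and /ɡ/) occurs before a voiced consonant → [eː] by rule 2.
/ɡ/ (between /e/ and /a/) fails the environment for rule 1, so it stays [ɡ].
/a/ (word-final) is in the target of rule 2 but the environment (before a voiced consonant) is not met → [a].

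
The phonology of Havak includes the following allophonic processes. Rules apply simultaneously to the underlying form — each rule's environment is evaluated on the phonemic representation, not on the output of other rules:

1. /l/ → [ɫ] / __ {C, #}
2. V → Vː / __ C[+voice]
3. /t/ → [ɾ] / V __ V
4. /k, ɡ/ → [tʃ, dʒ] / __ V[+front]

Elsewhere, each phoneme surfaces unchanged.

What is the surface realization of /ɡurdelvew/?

[ɡuːrdeːɫveːw]

/ɡ/ (word-initial): rule 4 targets it, but not before a front vowel → unchanged [ɡ].
/u/ (between /ɡ/ and /r/): before a voiced consonant, so rule 2 applies → [uː].
/r/ — not in any rule's target class → [r].
/d/ — not in any rule's target class → [d].
/e/ (between /d/ and /l/) occurs before a voiced consonant → [eː] by rule 2.
Rule 1 applies to /l/ (between /e/ and /v/: word-finally or immediately before a consonant) → [ɫ].
/v/ (between /l/ and /e/): no rule targets it → [v].
/e/ (between /v/ and /w/): before a voiced consonant, so rule 2 applies → [eː].
/w/ — not in any rule's target class → [w].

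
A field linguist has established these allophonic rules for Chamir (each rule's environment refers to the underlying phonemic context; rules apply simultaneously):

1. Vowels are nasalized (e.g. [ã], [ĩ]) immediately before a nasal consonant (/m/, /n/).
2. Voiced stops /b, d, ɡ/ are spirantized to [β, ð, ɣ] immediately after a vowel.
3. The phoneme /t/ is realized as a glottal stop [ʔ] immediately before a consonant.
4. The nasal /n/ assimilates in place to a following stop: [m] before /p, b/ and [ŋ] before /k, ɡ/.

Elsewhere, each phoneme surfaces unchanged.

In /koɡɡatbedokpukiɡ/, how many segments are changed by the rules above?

Segments that undergo a rule: /ɡ/ → [ɣ] (rule 2); /t/ → [ʔ] (rule 3); /d/ → [ð] (rule 2); /ɡ/ → [ɣ] (rule 2).
All other segments surface unchanged.

4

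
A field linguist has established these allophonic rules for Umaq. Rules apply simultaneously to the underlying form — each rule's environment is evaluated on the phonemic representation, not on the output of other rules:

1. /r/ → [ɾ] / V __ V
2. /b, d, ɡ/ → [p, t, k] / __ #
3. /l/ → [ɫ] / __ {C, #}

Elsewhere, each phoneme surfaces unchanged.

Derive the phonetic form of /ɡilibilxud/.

/ɡ/ (word-initial): rule 2 targets it, but not word-finally → unchanged [ɡ].
/i/ stays [i].
/l/ (between /i/ and /i/): rule 3 targets it, but not word-finally or immediately before a consonant → unchanged [l].
/i/ (between /l/ and /b/) is unaffected → [i].
/b/ (between /i/ and /i/): rule 2 targets it, but not word-finally → unchanged [b].
/i/ (between /b/ and /l/) is unaffected → [i].
/l/ (between /i/ and /x/) occurs word-finally or immediately before a consonant → [ɫ] by rule 3.
/x/ stays [x].
/u/ stays [u].
/d/ (word-final): word-finally, so rule 2 applies → [t].

[ɡilibiɫxut]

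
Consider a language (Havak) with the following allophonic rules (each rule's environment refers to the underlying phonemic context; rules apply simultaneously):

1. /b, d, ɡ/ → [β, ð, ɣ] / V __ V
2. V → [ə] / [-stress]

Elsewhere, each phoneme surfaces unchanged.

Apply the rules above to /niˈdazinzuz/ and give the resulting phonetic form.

[nəˈðazənzəz]

/i/ (between /n/ and /d/): in an unstressed syllable, so rule 2 applies → [ə].
Rule 1 applies to /d/ (between /i/ and /a/: between two vowels) → [ð].
/a/ — between /d/ and /z/; rule 2 does not apply here → [a].
/i/ (between /z/ and /n/): in an unstressed syllable, so rule 2 applies → [ə].
/u/ meets the environment for rule 2 (in an unstressed syllable) → [ə].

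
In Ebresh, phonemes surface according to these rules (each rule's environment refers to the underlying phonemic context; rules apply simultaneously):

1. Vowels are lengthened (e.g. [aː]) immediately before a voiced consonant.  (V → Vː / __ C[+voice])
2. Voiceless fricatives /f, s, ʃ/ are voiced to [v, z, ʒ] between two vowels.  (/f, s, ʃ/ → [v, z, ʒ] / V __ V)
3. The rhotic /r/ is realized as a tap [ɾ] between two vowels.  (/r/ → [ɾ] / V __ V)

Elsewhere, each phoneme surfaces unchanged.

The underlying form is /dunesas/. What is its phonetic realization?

[duːnezas]

/d/ (word-initial): no rule targets it → [d].
/u/ — between /d/ and /n/, before a voiced consonant — surfaces as [uː] (rule 1).
/n/ (between /u/ and /e/) is unaffected → [n].
/e/ (between /n/ and /s/) is in the target of rule 1 but the environment (before a voiced consonant) is not met → [e].
/s/ meets the environment for rule 2 (between two vowels) → [z].
/a/ — between /s/ and /s/; rule 1 does not apply here → [a].
/s/ — word-final; rule 2 does not apply here → [s].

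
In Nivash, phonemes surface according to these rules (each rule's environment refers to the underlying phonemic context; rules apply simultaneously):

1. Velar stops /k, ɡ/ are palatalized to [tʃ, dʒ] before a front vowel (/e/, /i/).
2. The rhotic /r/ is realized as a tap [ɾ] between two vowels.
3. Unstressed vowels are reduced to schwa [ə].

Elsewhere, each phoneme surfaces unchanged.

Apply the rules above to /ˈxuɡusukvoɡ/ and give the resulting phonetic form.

[ˈxuɡəsəkvəɡ]

/x/ — not in any rule's target class → [x].
/u/ (between /x/ and /ɡ/): rule 3 targets it, but not in an unstressed syllable → unchanged [u].
/ɡ/ — between /u/ and /u/; rule 1 does not apply here → [ɡ].
/u/ — between /ɡ/ and /s/, in an unstressed syllable — surfaces as [ə] (rule 3).
/s/ — not in any rule's target class → [s].
Rule 3 applies to /u/ (between /s/ and /k/: in an unstressed syllable) → [ə].
/k/ — between /u/ and /v/; rule 1 does not apply here → [k].
/v/ (between /k/ and /o/) is unaffected → [v].
/o/ meets the environment for rule 3 (in an unstressed syllable) → [ə].
/ɡ/ — word-final; rule 1 does not apply here → [ɡ].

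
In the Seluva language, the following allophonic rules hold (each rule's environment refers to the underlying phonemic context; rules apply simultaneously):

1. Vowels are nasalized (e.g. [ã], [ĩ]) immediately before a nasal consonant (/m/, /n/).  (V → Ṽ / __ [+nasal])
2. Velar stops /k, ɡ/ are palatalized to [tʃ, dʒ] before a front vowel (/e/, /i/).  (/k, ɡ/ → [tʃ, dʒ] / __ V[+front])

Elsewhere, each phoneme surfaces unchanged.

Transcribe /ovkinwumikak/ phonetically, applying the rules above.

[ovtʃĩnwũmikak]

/o/ (word-initial) fails the environment for rule 1, so it stays [o].
/v/ stays [v].
/k/ (between /v/ and /i/) occurs before a front vowel → [tʃ] by rule 2.
/i/ (between /k/ and /n/) occurs before a nasal consonant → [ĩ] by rule 1.
/n/ — not in any rule's target class → [n].
/w/ (between /n/ and /u/): no rule targets it → [w].
/u/ — between /w/ and /m/, before a nasal consonant — surfaces as [ũ] (rule 1).
/m/ (between /u/ and /i/): no rule targets it → [m].
/i/ — between /m/ and /k/; rule 1 does not apply here → [i].
/k/ — between /i/ and /a/; rule 2 does not apply here → [k].
/a/ (between /k/ and /k/) fails the environment for rule 1, so it stays [a].
/k/ (word-final) fails the environment for rule 2, so it stays [k].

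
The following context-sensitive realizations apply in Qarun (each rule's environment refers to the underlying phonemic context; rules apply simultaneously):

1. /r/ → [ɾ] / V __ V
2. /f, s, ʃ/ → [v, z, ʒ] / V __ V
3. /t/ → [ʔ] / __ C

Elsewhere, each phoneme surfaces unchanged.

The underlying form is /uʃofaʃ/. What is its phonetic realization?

[uʒovaʃ]

/u/ — not in any rule's target class → [u].
/ʃ/ meets the environment for rule 2 (between two vowels) → [ʒ].
/o/ — not in any rule's target class → [o].
/f/ meets the environment for rule 2 (between two vowels) → [v].
/a/ stays [a].
/ʃ/ (word-final): rule 2 targets it, but not between two vowels → unchanged [ʃ].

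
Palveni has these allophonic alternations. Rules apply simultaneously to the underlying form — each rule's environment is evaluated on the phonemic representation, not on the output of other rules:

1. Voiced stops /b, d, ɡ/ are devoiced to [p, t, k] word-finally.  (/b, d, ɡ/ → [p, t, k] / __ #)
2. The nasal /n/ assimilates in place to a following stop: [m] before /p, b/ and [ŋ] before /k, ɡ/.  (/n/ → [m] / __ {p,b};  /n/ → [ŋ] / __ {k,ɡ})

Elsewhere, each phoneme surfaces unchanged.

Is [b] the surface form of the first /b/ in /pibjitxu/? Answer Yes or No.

Yes

/b/ — between /i/ and /j/; rule 1 does not apply here → [b].
The actual realization is [b], which matches [b].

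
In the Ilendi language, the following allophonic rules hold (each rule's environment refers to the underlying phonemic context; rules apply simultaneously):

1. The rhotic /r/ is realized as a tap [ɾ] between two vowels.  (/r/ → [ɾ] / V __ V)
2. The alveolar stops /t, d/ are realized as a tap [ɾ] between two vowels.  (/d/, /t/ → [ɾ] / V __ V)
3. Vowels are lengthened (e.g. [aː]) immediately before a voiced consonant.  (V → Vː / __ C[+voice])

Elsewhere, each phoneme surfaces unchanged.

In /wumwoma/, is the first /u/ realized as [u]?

/u/ (between /w/ and /m/) occurs before a voiced consonant → [uː] by rule 3.
The actual realization is [uː], not [u].

No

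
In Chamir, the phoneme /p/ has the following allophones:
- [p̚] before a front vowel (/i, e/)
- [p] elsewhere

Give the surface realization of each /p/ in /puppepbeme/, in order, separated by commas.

Occurrence 1 (position 1): no conditioning environment matches → elsewhere allophone [p].
Occurrence 2 (position 3): no conditioning environment matches → elsewhere allophone [p].
Occurrence 3 (position 4): before a front vowel (/i, e/) → [p̚].
Occurrence 4 (position 6): no conditioning environment matches → elsewhere allophone [p].

[p], [p], [p̚], [p]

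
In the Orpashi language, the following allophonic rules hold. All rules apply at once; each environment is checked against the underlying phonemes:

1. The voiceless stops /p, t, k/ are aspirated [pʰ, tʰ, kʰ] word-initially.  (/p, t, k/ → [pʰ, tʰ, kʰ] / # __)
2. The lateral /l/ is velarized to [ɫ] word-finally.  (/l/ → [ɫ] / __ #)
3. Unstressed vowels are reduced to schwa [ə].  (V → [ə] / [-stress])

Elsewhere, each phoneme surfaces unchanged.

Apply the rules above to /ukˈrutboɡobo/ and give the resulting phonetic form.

/u/ — word-initial, in an unstressed syllable — surfaces as [ə] (rule 3).
/k/ (between /u/ and /r/) is in the target of rule 1 but the environment (word-initially) is not met → [k].
/u/ (between /r/ and /t/) is in the target of rule 3 but the environment (in an unstressed syllable) is not met → [u].
/t/ (between /u/ and /b/): rule 1 targets it, but not word-initially → unchanged [t].
/o/ meets the environment for rule 3 (in an unstressed syllable) → [ə].
/o/ — between /ɡ/ and /b/, in an unstressed syllable — surfaces as [ə] (rule 3).
/o/ meets the environment for rule 3 (in an unstressed syllable) → [ə].

[əkˈrutbəɡəbə]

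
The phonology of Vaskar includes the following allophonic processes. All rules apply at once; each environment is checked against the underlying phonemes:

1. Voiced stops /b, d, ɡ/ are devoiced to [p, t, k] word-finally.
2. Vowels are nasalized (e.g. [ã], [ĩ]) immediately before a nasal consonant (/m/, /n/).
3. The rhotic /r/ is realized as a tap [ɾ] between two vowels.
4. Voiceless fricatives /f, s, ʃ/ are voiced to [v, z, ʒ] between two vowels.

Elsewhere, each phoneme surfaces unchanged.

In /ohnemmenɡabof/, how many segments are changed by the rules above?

2

Segments that undergo a rule: /e/ → [ẽ] (rule 2); /e/ → [ẽ] (rule 2).
All other segments surface unchanged.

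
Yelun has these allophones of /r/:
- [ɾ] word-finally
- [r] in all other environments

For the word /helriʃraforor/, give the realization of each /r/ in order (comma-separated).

Occurrence 1 (position 4): no conditioning environment matches → elsewhere allophone [r].
Occurrence 2 (position 7): no conditioning environment matches → elsewhere allophone [r].
Occurrence 3 (position 11): no conditioning environment matches → elsewhere allophone [r].
Occurrence 4 (position 13): word-finally → [ɾ].

[r], [r], [r], [ɾ]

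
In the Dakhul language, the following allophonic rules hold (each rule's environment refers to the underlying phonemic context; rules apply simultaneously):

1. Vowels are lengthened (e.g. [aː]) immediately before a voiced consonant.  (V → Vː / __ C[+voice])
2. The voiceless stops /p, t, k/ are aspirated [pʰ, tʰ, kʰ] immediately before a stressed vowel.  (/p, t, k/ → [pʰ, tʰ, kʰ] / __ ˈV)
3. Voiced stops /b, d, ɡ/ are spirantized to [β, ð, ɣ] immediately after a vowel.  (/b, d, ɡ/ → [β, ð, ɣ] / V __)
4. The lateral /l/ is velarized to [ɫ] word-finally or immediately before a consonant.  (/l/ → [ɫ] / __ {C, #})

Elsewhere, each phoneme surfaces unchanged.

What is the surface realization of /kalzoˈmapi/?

[kaːɫzoːˈmapi]

/k/ — word-initial; rule 2 does not apply here → [k].
/a/ (between /k/ and /l/): before a voiced consonant, so rule 1 applies → [aː].
Rule 4 applies to /l/ (between /a/ and /z/: word-finally or immediately before a consonant) → [ɫ].
/z/ (between /l/ and /o/) is unaffected → [z].
/o/ meets the environment for rule 1 (before a voiced consonant) → [oː].
/m/ — not in any rule's target class → [m].
/a/ (between /m/ and /p/): rule 1 targets it, but not before a voiced consonant → unchanged [a].
/p/ — between /a/ and /i/; rule 2 does not apply here → [p].
/i/ (word-final): rule 1 targets it, but not before a voiced consonant → unchanged [i].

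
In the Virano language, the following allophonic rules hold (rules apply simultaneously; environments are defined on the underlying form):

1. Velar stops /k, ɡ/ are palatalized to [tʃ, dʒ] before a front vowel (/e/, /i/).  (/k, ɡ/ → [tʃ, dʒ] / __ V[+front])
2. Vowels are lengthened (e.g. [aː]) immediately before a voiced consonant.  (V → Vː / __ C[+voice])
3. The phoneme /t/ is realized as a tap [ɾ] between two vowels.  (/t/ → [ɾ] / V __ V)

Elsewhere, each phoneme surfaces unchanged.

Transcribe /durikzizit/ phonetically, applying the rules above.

/d/ — not in any rule's target class → [d].
/u/ — between /d/ and /r/, before a voiced consonant — surfaces as [uː] (rule 2).
/r/ (between /u/ and /i/): no rule targets it → [r].
/i/ (between /r/ and /k/) fails the environment for rule 2, so it stays [i].
/k/ (between /i/ and /z/): rule 1 targets it, but not before a front vowel → unchanged [k].
/z/ (between /k/ and /i/) is unaffected → [z].
/i/ meets the environment for rule 2 (before a voiced consonant) → [iː].
/z/ (between /i/ and /i/): no rule targets it → [z].
/i/ — between /z/ and /t/; rule 2 does not apply here → [i].
/t/ (word-final) is in the target of rule 3 but the environment (between two vowels) is not met → [t].

[duːrikziːzit]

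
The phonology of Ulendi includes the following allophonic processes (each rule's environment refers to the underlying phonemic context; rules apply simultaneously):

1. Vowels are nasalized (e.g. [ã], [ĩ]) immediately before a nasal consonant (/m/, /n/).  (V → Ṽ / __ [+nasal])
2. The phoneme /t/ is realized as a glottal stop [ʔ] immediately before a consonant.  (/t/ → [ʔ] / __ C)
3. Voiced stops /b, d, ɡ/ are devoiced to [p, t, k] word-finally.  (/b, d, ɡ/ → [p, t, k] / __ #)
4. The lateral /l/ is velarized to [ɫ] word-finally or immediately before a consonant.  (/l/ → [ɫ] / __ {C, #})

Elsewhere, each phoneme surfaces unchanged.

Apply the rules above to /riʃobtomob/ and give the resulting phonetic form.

[riʃobtõmop]

/r/ stays [r].
/i/ (between /r/ and /ʃ/) is in the target of rule 1 but the environment (before a nasal consonant) is not met → [i].
/ʃ/ — not in any rule's target class → [ʃ].
/o/ (between /ʃ/ and /b/) fails the environment for rule 1, so it stays [o].
/b/ (between /o/ and /t/) is in the target of rule 3 but the environment (word-finally) is not met → [b].
/t/ (between /b/ and /o/): rule 2 targets it, but not immediately before a consonant → unchanged [t].
/o/ (between /t/ and /m/): before a nasal consonant, so rule 1 applies → [õ].
/m/ (between /o/ and /o/): no rule targets it → [m].
/o/ (between /m/ and /b/) is in the target of rule 1 but the environment (before a nasal consonant) is not met → [o].
Rule 3 applies to /b/ (word-final: word-finally) → [p].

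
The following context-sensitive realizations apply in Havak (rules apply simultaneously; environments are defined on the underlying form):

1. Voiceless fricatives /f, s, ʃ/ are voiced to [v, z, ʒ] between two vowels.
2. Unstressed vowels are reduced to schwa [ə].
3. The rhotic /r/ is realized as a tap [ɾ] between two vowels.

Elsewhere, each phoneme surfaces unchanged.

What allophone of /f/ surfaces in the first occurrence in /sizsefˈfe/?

[f]

/f/ (between /e/ and /f/): rule 1 targets it, but not between two vowels → unchanged [f].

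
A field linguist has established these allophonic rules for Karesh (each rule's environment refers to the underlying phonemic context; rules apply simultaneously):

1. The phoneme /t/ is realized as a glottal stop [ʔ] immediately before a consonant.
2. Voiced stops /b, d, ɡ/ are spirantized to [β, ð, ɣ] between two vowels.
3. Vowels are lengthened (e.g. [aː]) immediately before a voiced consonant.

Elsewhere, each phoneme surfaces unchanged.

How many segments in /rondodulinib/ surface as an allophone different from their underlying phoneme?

6

Segments that undergo a rule: /o/ → [oː] (rule 3); /o/ → [oː] (rule 3); /d/ → [ð] (rule 2); /u/ → [uː] (rule 3); /i/ → [iː] (rule 3); /i/ → [iː] (rule 3).
All other segments surface unchanged.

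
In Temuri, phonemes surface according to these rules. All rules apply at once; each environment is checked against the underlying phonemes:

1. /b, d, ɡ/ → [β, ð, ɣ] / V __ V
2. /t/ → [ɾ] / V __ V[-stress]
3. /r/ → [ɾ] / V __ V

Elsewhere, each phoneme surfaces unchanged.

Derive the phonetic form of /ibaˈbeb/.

/i/ (word-initial): no rule targets it → [i].
/b/ (between /i/ and /a/): between two vowels, so rule 1 applies → [β].
/a/ (between /b/ and /b/): no rule targets it → [a].
Rule 1 applies to /b/ (between /a/ and /e/: between two vowels) → [β].
/e/ (between /b/ and /b/): no rule targets it → [e].
/b/ (word-final) fails the environment for rule 1, so it stays [b].

[iβaˈβeb]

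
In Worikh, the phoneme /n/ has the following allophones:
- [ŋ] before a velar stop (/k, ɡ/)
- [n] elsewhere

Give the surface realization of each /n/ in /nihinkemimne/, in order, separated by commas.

[n], [ŋ], [n]

Occurrence 1 (position 1): no conditioning environment matches → elsewhere allophone [n].
Occurrence 2 (position 5): before a velar stop → [ŋ].
Occurrence 3 (position 11): no conditioning environment matches → elsewhere allophone [n].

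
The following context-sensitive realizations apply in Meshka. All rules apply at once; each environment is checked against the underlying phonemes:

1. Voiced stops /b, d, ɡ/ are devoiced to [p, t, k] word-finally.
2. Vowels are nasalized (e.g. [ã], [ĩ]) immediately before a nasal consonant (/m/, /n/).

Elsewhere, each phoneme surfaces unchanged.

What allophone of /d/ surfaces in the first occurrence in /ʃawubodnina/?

[d]

/d/ (between /o/ and /n/): rule 1 targets it, but not word-finally → unchanged [d].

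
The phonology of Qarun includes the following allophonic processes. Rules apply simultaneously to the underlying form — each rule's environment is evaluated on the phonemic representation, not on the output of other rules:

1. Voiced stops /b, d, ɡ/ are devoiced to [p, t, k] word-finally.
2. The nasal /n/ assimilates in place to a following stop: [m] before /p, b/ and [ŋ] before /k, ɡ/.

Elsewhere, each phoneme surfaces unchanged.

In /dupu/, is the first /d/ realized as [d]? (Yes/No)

Yes

/d/ (word-initial) is in the target of rule 1 but the environment (word-finally) is not met → [d].
The actual realization is [d], which matches [d].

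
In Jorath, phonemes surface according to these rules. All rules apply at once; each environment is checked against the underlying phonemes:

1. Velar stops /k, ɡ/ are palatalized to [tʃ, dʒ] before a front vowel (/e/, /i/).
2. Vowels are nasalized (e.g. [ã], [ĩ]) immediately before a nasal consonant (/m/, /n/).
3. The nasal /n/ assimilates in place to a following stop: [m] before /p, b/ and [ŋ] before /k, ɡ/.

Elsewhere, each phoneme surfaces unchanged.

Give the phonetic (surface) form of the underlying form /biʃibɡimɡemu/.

[biʃibdʒĩmdʒẽmu]

/b/ (word-initial): no rule targets it → [b].
/i/ (between /b/ and /ʃ/): rule 2 targets it, but not before a nasal consonant → unchanged [i].
/ʃ/ — not in any rule's target class → [ʃ].
/i/ (between /ʃ/ and /b/): rule 2 targets it, but not before a nasal consonant → unchanged [i].
/b/ — not in any rule's target class → [b].
/ɡ/ (between /b/ and /i/) occurs before a front vowel → [dʒ] by rule 1.
Rule 2 applies to /i/ (between /ɡ/ and /m/: before a nasal consonant) → [ĩ].
/m/ stays [m].
Rule 1 applies to /ɡ/ (between /m/ and /e/: before a front vowel) → [dʒ].
Rule 2 applies to /e/ (between /ɡ/ and /m/: before a nasal consonant) → [ẽ].
/m/ — not in any rule's target class → [m].
/u/ — word-final; rule 2 does not apply here → [u].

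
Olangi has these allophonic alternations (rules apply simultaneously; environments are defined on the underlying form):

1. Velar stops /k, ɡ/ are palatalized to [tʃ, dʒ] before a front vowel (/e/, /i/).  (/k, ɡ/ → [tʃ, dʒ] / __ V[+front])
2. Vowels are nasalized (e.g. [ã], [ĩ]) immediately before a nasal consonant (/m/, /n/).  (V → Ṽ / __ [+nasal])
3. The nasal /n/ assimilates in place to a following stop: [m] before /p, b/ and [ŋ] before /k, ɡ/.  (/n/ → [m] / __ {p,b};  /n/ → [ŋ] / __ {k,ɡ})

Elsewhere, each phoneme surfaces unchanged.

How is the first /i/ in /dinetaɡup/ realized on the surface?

[ĩ]

/i/ (between /d/ and /n/): before a nasal consonant, so rule 2 applies → [ĩ].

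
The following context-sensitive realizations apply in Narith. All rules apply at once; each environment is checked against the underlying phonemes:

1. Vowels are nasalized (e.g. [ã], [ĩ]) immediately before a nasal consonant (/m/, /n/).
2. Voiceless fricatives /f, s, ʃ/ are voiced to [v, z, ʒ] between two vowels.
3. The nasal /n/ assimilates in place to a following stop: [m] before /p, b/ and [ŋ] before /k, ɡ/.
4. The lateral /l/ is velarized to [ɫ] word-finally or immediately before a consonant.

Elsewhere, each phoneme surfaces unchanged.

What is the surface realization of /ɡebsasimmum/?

[ɡebsazĩmmũm]

/ɡ/ (word-initial): no rule targets it → [ɡ].
/e/ (between /ɡ/ and /b/): rule 1 targets it, but not before a nasal consonant → unchanged [e].
/b/ (between /e/ and /s/) is unaffected → [b].
/s/ (between /b/ and /a/) is in the target of rule 2 but the environment (between two vowels) is not met → [s].
/a/ (between /s/ and /s/): rule 1 targets it, but not before a nasal consonant → unchanged [a].
/s/ (between /a/ and /i/) occurs between two vowels → [z] by rule 2.
/i/ (between /s/ and /m/): before a nasal consonant, so rule 1 applies → [ĩ].
/m/ (between /i/ and /m/): no rule targets it → [m].
/m/ — not in any rule's target class → [m].
/u/ — between /m/ and /m/, before a nasal consonant — surfaces as [ũ] (rule 1).
/m/ stays [m].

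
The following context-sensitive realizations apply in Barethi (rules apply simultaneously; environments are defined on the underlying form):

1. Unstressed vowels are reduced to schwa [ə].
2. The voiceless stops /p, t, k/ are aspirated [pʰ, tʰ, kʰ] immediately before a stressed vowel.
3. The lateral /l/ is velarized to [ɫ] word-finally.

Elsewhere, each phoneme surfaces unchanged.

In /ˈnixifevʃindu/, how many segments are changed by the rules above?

Segments that undergo a rule: /i/ → [ə] (rule 1); /e/ → [ə] (rule 1); /i/ → [ə] (rule 1); /u/ → [ə] (rule 1).
All other segments surface unchanged.

4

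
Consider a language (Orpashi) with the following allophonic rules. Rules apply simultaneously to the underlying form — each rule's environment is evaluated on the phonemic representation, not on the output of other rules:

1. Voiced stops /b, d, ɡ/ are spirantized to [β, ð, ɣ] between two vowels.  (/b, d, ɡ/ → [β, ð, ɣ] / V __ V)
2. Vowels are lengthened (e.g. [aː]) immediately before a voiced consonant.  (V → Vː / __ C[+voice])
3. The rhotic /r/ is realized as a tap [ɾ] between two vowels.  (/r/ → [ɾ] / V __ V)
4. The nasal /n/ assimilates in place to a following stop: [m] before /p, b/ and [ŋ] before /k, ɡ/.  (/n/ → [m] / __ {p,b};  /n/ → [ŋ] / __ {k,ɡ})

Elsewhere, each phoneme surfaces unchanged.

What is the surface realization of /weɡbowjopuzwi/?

/w/ stays [w].
/e/ (between /w/ and /ɡ/): before a voiced consonant, so rule 2 applies → [eː].
/ɡ/ (between /e/ and /b/) is in the target of rule 1 but the environment (between two vowels) is not met → [ɡ].
/b/ (between /ɡ/ and /o/) is in the target of rule 1 but the environment (between two vowels) is not met → [b].
/o/ — between /b/ and /w/, before a voiced consonant — surfaces as [oː] (rule 2).
/w/ (between /o/ and /j/) is unaffected → [w].
/j/ stays [j].
/o/ (between /j/ and /p/): rule 2 targets it, but not before a voiced consonant → unchanged [o].
/p/ (between /o/ and /u/): no rule targets it → [p].
/u/ meets the environment for rule 2 (before a voiced consonant) → [uː].
/z/ (between /u/ and /w/) is unaffected → [z].
/w/ stays [w].
/i/ (word-final): rule 2 targets it, but not before a voiced consonant → unchanged [i].

[weːɡboːwjopuːzwi]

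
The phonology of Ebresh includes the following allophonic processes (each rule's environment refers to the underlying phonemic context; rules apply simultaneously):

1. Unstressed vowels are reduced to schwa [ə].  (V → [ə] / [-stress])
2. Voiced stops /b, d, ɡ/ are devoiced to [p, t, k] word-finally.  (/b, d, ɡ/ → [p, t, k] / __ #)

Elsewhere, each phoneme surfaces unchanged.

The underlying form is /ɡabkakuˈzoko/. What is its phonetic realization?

/ɡ/ (word-initial) is in the target of rule 2 but the environment (word-finally) is not met → [ɡ].
/a/ meets the environment for rule 1 (in an unstressed syllable) → [ə].
/b/ (between /a/ and /k/): rule 2 targets it, but not word-finally → unchanged [b].
/k/ stays [k].
/a/ meets the environment for rule 1 (in an unstressed syllable) → [ə].
/k/ (between /a/ and /u/) is unaffected → [k].
/u/ — between /k/ and /z/, in an unstressed syllable — surfaces as [ə] (rule 1).
/z/ (between /u/ and /o/) is unaffected → [z].
/o/ (between /z/ and /k/): rule 1 targets it, but not in an unstressed syllable → unchanged [o].
/k/ (between /o/ and /o/) is unaffected → [k].
/o/ meets the environment for rule 1 (in an unstressed syllable) → [ə].

[ɡəbkəkəˈzokə]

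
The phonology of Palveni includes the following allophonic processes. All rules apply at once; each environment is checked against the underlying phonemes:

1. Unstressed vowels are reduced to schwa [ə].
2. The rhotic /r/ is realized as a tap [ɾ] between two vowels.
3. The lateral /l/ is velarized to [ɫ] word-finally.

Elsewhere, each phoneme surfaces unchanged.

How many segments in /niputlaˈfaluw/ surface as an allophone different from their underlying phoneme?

Segments that undergo a rule: /i/ → [ə] (rule 1); /u/ → [ə] (rule 1); /a/ → [ə] (rule 1); /u/ → [ə] (rule 1).
All other segments surface unchanged.

4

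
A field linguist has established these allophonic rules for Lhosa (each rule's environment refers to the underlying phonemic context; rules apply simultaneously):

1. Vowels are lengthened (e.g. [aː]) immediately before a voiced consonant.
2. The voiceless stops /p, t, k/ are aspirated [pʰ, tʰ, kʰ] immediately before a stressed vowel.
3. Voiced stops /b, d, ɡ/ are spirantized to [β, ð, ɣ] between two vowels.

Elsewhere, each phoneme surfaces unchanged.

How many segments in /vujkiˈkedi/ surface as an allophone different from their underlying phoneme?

4

Segments that undergo a rule: /u/ → [uː] (rule 1); /k/ → [kʰ] (rule 2); /e/ → [eː] (rule 1); /d/ → [ð] (rule 3).
All other segments surface unchanged.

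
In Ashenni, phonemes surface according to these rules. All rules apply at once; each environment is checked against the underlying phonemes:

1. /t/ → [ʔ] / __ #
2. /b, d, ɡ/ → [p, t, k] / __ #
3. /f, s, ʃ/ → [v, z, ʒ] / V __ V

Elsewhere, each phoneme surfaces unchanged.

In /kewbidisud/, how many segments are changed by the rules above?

2

Segments that undergo a rule: /s/ → [z] (rule 3); /d/ → [t] (rule 2).
All other segments surface unchanged.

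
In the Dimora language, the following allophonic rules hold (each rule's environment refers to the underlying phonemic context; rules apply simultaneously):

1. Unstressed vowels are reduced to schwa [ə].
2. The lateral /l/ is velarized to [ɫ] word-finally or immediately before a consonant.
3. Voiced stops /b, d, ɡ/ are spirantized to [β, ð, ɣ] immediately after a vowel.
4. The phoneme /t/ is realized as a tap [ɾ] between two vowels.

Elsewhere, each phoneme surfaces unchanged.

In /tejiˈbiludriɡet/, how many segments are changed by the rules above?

Segments that undergo a rule: /e/ → [ə] (rule 1); /i/ → [ə] (rule 1); /b/ → [β] (rule 3); /u/ → [ə] (rule 1); /d/ → [ð] (rule 3); /i/ → [ə] (rule 1); /ɡ/ → [ɣ] (rule 3); /e/ → [ə] (rule 1).
All other segments surface unchanged.

8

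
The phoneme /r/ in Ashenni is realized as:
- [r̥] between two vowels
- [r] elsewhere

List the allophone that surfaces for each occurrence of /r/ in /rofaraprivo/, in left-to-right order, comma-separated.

[r], [r̥], [r]

Occurrence 1 (position 1): no conditioning environment matches → elsewhere allophone [r].
Occurrence 2 (position 5): between two vowels → [r̥].
Occurrence 3 (position 8): no conditioning environment matches → elsewhere allophone [r].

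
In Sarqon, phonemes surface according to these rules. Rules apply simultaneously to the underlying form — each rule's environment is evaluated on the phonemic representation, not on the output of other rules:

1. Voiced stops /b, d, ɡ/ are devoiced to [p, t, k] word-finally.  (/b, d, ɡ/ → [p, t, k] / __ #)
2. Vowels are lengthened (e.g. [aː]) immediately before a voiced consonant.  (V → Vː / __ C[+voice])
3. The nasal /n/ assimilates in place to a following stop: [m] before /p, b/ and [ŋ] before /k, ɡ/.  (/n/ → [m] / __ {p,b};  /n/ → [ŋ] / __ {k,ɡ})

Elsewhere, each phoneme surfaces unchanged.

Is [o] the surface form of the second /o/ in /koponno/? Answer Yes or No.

Rule 2 applies to /o/ (between /p/ and /n/: before a voiced consonant) → [oː].
The actual realization is [oː], not [o].

No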